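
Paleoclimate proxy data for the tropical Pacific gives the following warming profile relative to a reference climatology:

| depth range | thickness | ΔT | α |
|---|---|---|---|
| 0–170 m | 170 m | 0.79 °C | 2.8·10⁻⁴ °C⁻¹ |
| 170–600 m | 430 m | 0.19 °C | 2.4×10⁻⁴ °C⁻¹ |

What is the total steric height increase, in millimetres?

about 57 mm

Layer 1: 0.79 × 2.8×10⁻⁴ × 170 = 0.037604 m
2.4×10⁻⁴ × 430 × 0.19 = 0.019608 m
Δh = 0.037604 + 0.019608 = 0.057212 m ≈ 57 mm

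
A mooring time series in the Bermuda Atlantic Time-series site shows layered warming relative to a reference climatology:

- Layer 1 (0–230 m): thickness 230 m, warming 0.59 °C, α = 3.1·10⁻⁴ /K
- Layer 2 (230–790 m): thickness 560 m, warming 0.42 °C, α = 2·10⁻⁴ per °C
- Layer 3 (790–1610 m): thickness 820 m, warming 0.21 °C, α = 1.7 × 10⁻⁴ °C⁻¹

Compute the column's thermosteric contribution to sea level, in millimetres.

3.1×10⁻⁴ × 230 × 0.59 = 0.042067 m
0.42 × 560 × 2×10⁻⁴ = 0.04704 m
820 × 1.7×10⁻⁴ × 0.21 = 0.029274 m
Δh = 0.042067 + 0.04704 + 0.029274 = 0.118381 m ≈ 118 mm

Δh ≈ 118 mm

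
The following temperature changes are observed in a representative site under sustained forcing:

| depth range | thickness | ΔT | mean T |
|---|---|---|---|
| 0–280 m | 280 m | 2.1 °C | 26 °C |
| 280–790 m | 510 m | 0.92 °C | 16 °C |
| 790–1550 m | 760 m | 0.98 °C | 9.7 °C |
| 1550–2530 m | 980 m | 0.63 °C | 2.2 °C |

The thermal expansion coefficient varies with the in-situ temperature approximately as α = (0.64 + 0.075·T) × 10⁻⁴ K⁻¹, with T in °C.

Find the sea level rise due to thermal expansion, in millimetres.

about 390 mm

Layer 1: α = (0.64 + 0.075×26)×10⁻⁴ = 2.59×10⁻⁴ K⁻¹
Layer 2: α = (0.64 + 0.075×16)×10⁻⁴ = 1.84×10⁻⁴ K⁻¹
Layer 3: α = (0.64 + 0.075×9.7)×10⁻⁴ = 1.3675×10⁻⁴ K⁻¹
Layer 4: α = (0.64 + 0.075×2.2)×10⁻⁴ = 0.805×10⁻⁴ K⁻¹
0–280 m: 2.1 × 2.59×10⁻⁴ × 280 = 0.152292 m
510 × 0.92 × 1.84×10⁻⁴ = 0.0863328 m
0.98 × 1.3675×10⁻⁴ × 760 = 0.1018514 m
0.805×10⁻⁴ × 0.63 × 980 = 0.0497007 m
Δh = 0.152292 + 0.0863328 + 0.1018514 + 0.0497007 = 0.3901769 m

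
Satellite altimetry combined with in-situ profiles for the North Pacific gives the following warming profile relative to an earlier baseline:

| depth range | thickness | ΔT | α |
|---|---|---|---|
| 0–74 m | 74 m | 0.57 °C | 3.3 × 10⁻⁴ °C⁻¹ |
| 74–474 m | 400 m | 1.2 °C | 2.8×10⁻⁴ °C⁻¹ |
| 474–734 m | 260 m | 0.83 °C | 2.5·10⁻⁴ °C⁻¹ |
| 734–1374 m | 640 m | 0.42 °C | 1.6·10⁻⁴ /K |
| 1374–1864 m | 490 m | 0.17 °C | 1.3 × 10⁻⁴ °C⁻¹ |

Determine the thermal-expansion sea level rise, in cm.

Δh = 25.6 cm

Layer 1: 0.57 × 3.3×10⁻⁴ × 74 = 0.0139194 m
74–474 m: 400 × 2.8×10⁻⁴ × 1.2 = 0.13440 m
Layer 3: 2.5×10⁻⁴ × 0.83 × 260 = 0.05395 m
734–1374 m: 1.6×10⁻⁴ × 640 × 0.42 = 0.043008 m
Layer 5: 1.3×10⁻⁴ × 0.17 × 490 = 0.010829 m
Δh = 0.0139194 + 0.13440 + 0.05395 + 0.043008 + 0.010829 = 0.2561064 m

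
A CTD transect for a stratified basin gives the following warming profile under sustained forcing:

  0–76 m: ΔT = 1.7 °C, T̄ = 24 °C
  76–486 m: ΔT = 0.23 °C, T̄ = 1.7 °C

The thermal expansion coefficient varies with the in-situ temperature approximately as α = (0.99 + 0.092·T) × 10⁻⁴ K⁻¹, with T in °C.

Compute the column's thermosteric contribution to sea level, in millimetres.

52.1 mm of thermosteric rise

Layer 1: α = (0.99 + 0.092×24)×10⁻⁴ = 3.198×10⁻⁴ K⁻¹
Layer 2: α = (0.99 + 0.092×1.7)×10⁻⁴ = 1.1464×10⁻⁴ K⁻¹
Layer 1: 3.198×10⁻⁴ × 76 × 1.7 = 0.04131816 m
Layer 2: 1.1464×10⁻⁴ × 0.23 × 410 = 0.010810552 m
Δh = 0.04131816 + 0.010810552 = 0.052128712 m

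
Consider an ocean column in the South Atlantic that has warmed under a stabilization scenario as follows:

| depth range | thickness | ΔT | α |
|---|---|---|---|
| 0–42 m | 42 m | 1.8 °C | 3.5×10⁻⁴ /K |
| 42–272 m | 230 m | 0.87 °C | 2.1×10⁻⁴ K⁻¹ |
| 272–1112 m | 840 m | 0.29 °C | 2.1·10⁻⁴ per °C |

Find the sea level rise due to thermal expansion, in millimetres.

Δh = 120 mm

Layer 1: 1.8 × 3.5×10⁻⁴ × 42 = 0.02646 m
42–272 m: 2.1×10⁻⁴ × 0.87 × 230 = 0.042021 m
272–1112 m: 840 × 0.29 × 2.1×10⁻⁴ = 0.051156 m
Δh = 0.02646 + 0.042021 + 0.051156 = 0.119637 m ≈ 120 mm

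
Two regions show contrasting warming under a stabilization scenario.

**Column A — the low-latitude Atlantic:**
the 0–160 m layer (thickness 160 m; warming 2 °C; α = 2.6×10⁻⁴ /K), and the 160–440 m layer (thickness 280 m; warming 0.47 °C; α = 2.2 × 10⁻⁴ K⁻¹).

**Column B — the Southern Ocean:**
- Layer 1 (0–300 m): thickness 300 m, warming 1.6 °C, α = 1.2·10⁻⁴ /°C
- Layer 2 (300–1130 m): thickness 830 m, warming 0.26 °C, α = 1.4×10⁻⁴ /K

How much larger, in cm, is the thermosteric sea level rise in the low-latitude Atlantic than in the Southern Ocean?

2.4 cm

A 0–160 m: 2 × 160 × 2.6×10⁻⁴ = 0.08320 m
A Layer 2: 280 × 2.2×10⁻⁴ × 0.47 = 0.028952 m
A total: 0.112152 m
B 0–300 m: 1.2×10⁻⁴ × 1.6 × 300 = 0.05760 m
B 300–1130 m: 830 × 0.26 × 1.4×10⁻⁴ = 0.030212 m
B total: 0.087812 m
Difference: 0.112152 − 0.087812 = 0.02434 m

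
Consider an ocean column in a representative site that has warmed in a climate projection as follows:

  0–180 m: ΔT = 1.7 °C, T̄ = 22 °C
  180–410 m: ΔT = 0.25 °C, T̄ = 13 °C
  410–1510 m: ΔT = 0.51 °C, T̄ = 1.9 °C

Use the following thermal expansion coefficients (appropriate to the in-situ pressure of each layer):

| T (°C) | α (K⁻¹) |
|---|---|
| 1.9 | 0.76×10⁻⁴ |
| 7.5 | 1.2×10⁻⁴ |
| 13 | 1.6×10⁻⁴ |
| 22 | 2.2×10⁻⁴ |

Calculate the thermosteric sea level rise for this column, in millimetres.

Δh = 119 mm

Layer 1 at 22 °C → α = 2.2×10⁻⁴ K⁻¹
Layer 2 at 13 °C → α = 1.6×10⁻⁴ K⁻¹
Layer 3 at 1.9 °C → α = 0.76×10⁻⁴ K⁻¹
Layer 1: 180 × 2.2×10⁻⁴ × 1.7 = 0.06732 m
230 × 1.6×10⁻⁴ × 0.25 = 0.00920 m
410–1510 m: 1100 × 0.76×10⁻⁴ × 0.51 = 0.042636 m
Δh = 0.06732 + 0.00920 + 0.042636 = 0.119156 m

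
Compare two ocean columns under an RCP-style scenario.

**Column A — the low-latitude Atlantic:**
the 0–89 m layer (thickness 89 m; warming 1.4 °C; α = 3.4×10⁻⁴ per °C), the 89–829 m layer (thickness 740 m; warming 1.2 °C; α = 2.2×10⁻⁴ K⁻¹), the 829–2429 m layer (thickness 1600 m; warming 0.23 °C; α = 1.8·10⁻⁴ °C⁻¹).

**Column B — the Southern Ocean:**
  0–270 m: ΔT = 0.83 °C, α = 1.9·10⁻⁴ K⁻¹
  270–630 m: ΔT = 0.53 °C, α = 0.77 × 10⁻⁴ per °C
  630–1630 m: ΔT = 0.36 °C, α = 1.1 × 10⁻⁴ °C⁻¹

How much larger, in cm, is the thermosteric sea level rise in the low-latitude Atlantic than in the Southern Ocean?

20.7 cm larger

A Layer 1: 3.4×10⁻⁴ × 89 × 1.4 = 0.042364 m
A 89–829 m: 740 × 1.2 × 2.2×10⁻⁴ = 0.19536 m
A 829–2429 m: 1.8×10⁻⁴ × 1600 × 0.23 = 0.06624 m
A total: 0.303964 m
B 1.9×10⁻⁴ × 270 × 0.83 = 0.042579 m
B 360 × 0.77×10⁻⁴ × 0.53 = 0.0146916 m
B 630–1630 m: 1000 × 1.1×10⁻⁴ × 0.36 = 0.03960 m
B total: 0.0968706 m
Difference: 0.303964 − 0.0968706 = 0.2070934 m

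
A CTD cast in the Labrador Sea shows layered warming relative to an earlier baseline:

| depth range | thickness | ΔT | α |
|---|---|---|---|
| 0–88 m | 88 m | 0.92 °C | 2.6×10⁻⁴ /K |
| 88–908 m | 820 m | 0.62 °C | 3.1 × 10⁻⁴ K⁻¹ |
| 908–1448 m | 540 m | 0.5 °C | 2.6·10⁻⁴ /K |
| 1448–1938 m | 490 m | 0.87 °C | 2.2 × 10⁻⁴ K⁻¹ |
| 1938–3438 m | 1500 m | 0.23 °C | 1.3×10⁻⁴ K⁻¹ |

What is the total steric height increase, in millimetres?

0–88 m: 88 × 0.92 × 2.6×10⁻⁴ = 0.0210496 m
3.1×10⁻⁴ × 0.62 × 820 = 0.157604 m
540 × 0.5 × 2.6×10⁻⁴ = 0.07020 m
2.2×10⁻⁴ × 490 × 0.87 = 0.093786 m
Layer 5: 0.23 × 1.3×10⁻⁴ × 1500 = 0.04485 m
Δh = 0.0210496 + 0.157604 + 0.07020 + 0.093786 + 0.04485 = 0.3874896 m

387 mm of thermosteric rise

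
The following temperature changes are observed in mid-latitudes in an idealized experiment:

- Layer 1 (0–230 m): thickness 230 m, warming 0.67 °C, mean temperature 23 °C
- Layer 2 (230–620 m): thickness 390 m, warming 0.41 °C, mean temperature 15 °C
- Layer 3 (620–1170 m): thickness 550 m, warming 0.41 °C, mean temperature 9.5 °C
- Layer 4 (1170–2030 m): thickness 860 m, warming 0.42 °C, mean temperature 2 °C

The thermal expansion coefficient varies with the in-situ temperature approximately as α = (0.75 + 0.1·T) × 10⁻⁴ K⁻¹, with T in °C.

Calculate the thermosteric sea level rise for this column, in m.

Layer 1: α = (0.75 + 0.1×23)×10⁻⁴ = 3.05×10⁻⁴ K⁻¹
Layer 2: α = (0.75 + 0.1×15)×10⁻⁴ = 2.25×10⁻⁴ K⁻¹
Layer 3: α = (0.75 + 0.1×9.5)×10⁻⁴ = 1.7×10⁻⁴ K⁻¹
Layer 4: α = (0.75 + 0.1×2)×10⁻⁴ = 0.95×10⁻⁴ K⁻¹
0.67 × 3.05×10⁻⁴ × 230 = 0.0470005 m
230–620 m: 2.25×10⁻⁴ × 390 × 0.41 = 0.0359775 m
Layer 3: 0.41 × 1.7×10⁻⁴ × 550 = 0.038335 m
Layer 4: 0.42 × 860 × 0.95×10⁻⁴ = 0.034314 m
Δh = 0.0470005 + 0.0359775 + 0.038335 + 0.034314 = 0.155627 m

Δh ≈ 0.16 m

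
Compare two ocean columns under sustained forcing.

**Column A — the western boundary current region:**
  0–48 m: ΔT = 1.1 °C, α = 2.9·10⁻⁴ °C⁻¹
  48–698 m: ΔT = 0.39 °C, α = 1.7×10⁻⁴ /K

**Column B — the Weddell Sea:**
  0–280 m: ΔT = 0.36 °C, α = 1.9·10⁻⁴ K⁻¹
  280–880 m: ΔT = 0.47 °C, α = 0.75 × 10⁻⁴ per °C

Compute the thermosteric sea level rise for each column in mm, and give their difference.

A 0–48 m: 48 × 1.1 × 2.9×10⁻⁴ = 0.015312 m
A 0.39 × 1.7×10⁻⁴ × 650 = 0.043095 m
A total: 0.058407 m
B Layer 1: 0.36 × 1.9×10⁻⁴ × 280 = 0.019152 m
B Layer 2: 600 × 0.75×10⁻⁴ × 0.47 = 0.02115 m
B total: 0.040302 m
Difference: 0.058407 − 0.040302 = 0.018105 m

A: 58 mm; B: 40 mm; difference 18 mm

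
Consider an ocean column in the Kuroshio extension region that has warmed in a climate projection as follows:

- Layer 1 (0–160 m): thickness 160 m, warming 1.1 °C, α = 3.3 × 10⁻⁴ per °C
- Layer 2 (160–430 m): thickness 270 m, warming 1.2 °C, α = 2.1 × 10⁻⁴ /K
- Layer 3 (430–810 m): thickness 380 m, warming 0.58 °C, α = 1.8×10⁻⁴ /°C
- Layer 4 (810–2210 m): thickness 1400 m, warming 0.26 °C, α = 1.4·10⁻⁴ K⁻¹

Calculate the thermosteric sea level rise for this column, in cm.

Δh = 21.7 cm

160 × 3.3×10⁻⁴ × 1.1 = 0.05808 m
Layer 2: 270 × 2.1×10⁻⁴ × 1.2 = 0.06804 m
1.8×10⁻⁴ × 0.58 × 380 = 0.039672 m
1.4×10⁻⁴ × 0.26 × 1400 = 0.05096 m
Δh = 0.05808 + 0.06804 + 0.039672 + 0.05096 = 0.216752 m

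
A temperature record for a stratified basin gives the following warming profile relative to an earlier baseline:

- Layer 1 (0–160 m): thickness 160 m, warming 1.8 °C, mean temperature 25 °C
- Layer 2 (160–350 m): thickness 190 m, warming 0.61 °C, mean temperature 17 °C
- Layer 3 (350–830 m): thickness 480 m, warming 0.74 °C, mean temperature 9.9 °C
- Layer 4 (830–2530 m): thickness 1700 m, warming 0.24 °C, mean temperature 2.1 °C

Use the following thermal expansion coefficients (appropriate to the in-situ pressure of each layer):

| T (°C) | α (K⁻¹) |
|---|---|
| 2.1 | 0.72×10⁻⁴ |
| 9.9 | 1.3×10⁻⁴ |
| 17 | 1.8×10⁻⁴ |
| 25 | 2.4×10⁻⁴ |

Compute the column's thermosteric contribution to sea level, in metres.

Layer 1 at 25 °C → α = 2.4×10⁻⁴ K⁻¹
Layer 2 at 17 °C → α = 1.8×10⁻⁴ K⁻¹
Layer 3 at 9.9 °C → α = 1.3×10⁻⁴ K⁻¹
Layer 4 at 2.1 °C → α = 0.72×10⁻⁴ K⁻¹
0–160 m: 2.4×10⁻⁴ × 160 × 1.8 = 0.06912 m
190 × 0.61 × 1.8×10⁻⁴ = 0.020862 m
Layer 3: 480 × 0.74 × 1.3×10⁻⁴ = 0.046176 m
830–2530 m: 1700 × 0.24 × 0.72×10⁻⁴ = 0.029376 m
Δh = 0.06912 + 0.020862 + 0.046176 + 0.029376 = 0.165534 m ≈ 0.166 m

Δh = 0.166 m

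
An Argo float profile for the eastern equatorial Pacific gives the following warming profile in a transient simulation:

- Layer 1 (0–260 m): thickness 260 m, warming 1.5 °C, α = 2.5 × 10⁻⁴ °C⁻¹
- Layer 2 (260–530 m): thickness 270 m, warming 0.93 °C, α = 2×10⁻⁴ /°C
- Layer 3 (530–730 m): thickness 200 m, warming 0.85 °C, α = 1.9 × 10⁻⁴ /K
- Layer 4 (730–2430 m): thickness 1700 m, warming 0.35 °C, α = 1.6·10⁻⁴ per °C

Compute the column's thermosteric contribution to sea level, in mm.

0–260 m: 1.5 × 260 × 2.5×10⁻⁴ = 0.09750 m
270 × 2×10⁻⁴ × 0.93 = 0.05022 m
Layer 3: 1.9×10⁻⁴ × 0.85 × 200 = 0.03230 m
1700 × 1.6×10⁻⁴ × 0.35 = 0.09520 m
Δh = 0.09750 + 0.05022 + 0.03230 + 0.09520 = 0.27522 m

275 mm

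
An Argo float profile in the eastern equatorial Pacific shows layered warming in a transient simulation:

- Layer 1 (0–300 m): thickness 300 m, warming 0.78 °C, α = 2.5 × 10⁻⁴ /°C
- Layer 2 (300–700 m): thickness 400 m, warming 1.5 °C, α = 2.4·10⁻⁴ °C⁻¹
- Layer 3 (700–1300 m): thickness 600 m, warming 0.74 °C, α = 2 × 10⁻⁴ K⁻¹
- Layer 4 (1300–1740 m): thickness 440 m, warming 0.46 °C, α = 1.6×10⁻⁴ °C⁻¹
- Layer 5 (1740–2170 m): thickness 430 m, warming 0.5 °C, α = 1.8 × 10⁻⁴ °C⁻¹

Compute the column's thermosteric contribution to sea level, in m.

Δh ≈ 0.362 m

Layer 1: 2.5×10⁻⁴ × 300 × 0.78 = 0.05850 m
1.5 × 400 × 2.4×10⁻⁴ = 0.14400 m
700–1300 m: 2×10⁻⁴ × 600 × 0.74 = 0.08880 m
Layer 4: 440 × 1.6×10⁻⁴ × 0.46 = 0.032384 m
Layer 5: 0.5 × 1.8×10⁻⁴ × 430 = 0.03870 m
Δh = 0.05850 + 0.14400 + 0.08880 + 0.032384 + 0.03870 = 0.362384 m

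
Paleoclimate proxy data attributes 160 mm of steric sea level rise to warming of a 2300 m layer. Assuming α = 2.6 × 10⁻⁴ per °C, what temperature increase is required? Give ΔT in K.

ΔT ≈ 0.268 K

ΔT = Δh/(αH) = 0.16 / (2.6×10⁻⁴ × 2300) ≈ 0.2676 K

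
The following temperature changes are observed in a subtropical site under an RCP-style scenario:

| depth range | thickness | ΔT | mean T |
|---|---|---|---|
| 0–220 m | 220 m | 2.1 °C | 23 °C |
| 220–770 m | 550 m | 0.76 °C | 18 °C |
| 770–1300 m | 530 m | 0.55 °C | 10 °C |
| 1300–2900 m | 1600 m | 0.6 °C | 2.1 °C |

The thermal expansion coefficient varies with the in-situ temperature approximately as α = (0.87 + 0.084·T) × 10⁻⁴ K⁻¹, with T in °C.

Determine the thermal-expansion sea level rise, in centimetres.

Layer 1: α = (0.87 + 0.084×23)×10⁻⁴ = 2.802×10⁻⁴ K⁻¹
Layer 2: α = (0.87 + 0.084×18)×10⁻⁴ = 2.382×10⁻⁴ K⁻¹
Layer 3: α = (0.87 + 0.084×10)×10⁻⁴ = 1.71×10⁻⁴ K⁻¹
Layer 4: α = (0.87 + 0.084×2.1)×10⁻⁴ = 1.0464×10⁻⁴ K⁻¹
Layer 1: 2.802×10⁻⁴ × 220 × 2.1 = 0.1294524 m
Layer 2: 550 × 0.76 × 2.382×10⁻⁴ = 0.0995676 m
770–1300 m: 1.71×10⁻⁴ × 530 × 0.55 = 0.0498465 m
1.0464×10⁻⁴ × 1600 × 0.6 = 0.1004544 m
Δh = 0.1294524 + 0.0995676 + 0.0498465 + 0.1004544 = 0.3793209 m ≈ 37.9 cm

37.9 cm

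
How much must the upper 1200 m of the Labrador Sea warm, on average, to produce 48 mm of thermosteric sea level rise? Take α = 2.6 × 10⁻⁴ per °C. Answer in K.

0.154 K

ΔT = Δh/(αH) = 0.048 / (2.6×10⁻⁴ × 1200) ≈ 0.1538 K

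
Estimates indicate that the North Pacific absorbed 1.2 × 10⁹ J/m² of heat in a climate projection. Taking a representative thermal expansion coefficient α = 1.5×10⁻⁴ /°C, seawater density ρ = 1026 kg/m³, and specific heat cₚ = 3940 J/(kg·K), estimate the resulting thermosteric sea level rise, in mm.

Δh = 44.5 mm

Δh = αQ/(ρcₚ) = 1.5×10⁻⁴ × 1.2×10⁹ / (1026 × 3940) ≈ 0.044528 m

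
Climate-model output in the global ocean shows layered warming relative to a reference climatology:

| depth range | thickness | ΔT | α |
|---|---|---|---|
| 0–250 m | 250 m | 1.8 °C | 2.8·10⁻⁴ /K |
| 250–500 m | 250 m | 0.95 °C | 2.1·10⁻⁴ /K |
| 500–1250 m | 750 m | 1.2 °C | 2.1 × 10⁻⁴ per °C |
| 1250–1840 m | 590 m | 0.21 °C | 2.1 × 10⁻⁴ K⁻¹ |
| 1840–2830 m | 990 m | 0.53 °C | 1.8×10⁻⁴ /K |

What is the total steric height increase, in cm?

Δh ≈ 48.5 cm

Layer 1: 2.8×10⁻⁴ × 250 × 1.8 = 0.12600 m
250–500 m: 250 × 2.1×10⁻⁴ × 0.95 = 0.049875 m
750 × 1.2 × 2.1×10⁻⁴ = 0.18900 m
0.21 × 590 × 2.1×10⁻⁴ = 0.026019 m
Layer 5: 0.53 × 1.8×10⁻⁴ × 990 = 0.094446 m
Δh = 0.12600 + 0.049875 + 0.18900 + 0.026019 + 0.094446 = 0.48534 m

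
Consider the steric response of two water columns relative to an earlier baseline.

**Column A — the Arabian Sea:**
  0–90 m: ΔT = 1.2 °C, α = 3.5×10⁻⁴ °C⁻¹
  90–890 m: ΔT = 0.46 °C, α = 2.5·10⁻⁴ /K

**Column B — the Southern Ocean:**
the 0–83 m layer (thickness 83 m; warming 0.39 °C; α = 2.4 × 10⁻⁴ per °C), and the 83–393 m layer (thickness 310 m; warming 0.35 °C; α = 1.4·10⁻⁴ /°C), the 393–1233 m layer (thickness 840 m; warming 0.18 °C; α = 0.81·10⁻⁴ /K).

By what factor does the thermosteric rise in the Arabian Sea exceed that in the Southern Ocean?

≈ 3.69×

A 0–90 m: 3.5×10⁻⁴ × 1.2 × 90 = 0.03780 m
A Layer 2: 2.5×10⁻⁴ × 0.46 × 800 = 0.09200 m
A total: 0.12980 m
B 0.39 × 2.4×10⁻⁴ × 83 = 0.0077688 m
B Layer 2: 310 × 1.4×10⁻⁴ × 0.35 = 0.01519 m
B 840 × 0.81×10⁻⁴ × 0.18 = 0.0122472 m
B total: 0.035206 m
Ratio: 0.12980 / 0.035206 ≈ 3.687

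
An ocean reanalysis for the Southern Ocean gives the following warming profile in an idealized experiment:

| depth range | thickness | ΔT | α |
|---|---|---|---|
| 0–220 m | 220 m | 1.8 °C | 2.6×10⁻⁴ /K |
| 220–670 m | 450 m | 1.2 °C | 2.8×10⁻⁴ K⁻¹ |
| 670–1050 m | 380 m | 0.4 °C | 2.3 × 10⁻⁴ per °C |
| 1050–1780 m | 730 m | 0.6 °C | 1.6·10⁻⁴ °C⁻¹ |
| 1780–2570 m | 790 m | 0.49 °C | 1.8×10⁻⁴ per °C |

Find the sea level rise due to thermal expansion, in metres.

0.43 m of thermosteric rise

Layer 1: 2.6×10⁻⁴ × 220 × 1.8 = 0.10296 m
1.2 × 450 × 2.8×10⁻⁴ = 0.15120 m
Layer 3: 380 × 0.4 × 2.3×10⁻⁴ = 0.03496 m
1050–1780 m: 0.6 × 730 × 1.6×10⁻⁴ = 0.07008 m
1780–2570 m: 1.8×10⁻⁴ × 790 × 0.49 = 0.069678 m
Δh = 0.10296 + 0.15120 + 0.03496 + 0.07008 + 0.069678 = 0.428878 m ≈ 0.43 m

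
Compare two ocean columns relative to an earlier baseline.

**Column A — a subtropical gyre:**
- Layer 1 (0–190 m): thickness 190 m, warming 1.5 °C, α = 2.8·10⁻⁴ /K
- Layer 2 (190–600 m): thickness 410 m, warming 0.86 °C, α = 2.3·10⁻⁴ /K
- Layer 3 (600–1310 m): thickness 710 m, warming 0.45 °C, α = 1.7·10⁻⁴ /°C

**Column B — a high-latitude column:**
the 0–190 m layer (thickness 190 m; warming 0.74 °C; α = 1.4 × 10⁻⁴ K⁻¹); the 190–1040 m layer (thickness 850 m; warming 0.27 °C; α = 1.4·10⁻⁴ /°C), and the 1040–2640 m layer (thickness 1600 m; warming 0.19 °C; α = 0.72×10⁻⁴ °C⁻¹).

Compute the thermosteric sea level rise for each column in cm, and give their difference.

A: 21.5 cm; B: 7.37 cm; difference 14.2 cm

A 0–190 m: 1.5 × 190 × 2.8×10⁻⁴ = 0.07980 m
A 410 × 0.86 × 2.3×10⁻⁴ = 0.081098 m
A Layer 3: 1.7×10⁻⁴ × 0.45 × 710 = 0.054315 m
A total: 0.215213 m
B 0–190 m: 1.4×10⁻⁴ × 190 × 0.74 = 0.019684 m
B Layer 2: 850 × 1.4×10⁻⁴ × 0.27 = 0.03213 m
B Layer 3: 0.72×10⁻⁴ × 0.19 × 1600 = 0.021888 m
B total: 0.073702 m
Difference: 0.215213 − 0.073702 = 0.141511 m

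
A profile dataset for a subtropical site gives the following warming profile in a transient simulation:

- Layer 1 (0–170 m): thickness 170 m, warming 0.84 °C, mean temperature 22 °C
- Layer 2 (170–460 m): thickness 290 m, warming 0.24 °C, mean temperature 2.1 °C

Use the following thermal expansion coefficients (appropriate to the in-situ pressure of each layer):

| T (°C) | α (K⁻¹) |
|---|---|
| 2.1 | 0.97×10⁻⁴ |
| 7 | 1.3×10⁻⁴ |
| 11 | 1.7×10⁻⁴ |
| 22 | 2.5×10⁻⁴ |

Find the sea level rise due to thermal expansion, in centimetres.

Δh = 4.2 cm

Layer 1 at 22 °C → α = 2.5×10⁻⁴ K⁻¹
Layer 2 at 2.1 °C → α = 0.97×10⁻⁴ K⁻¹
170 × 0.84 × 2.5×10⁻⁴ = 0.03570 m
Layer 2: 0.97×10⁻⁴ × 290 × 0.24 = 0.0067512 m
Δh = 0.03570 + 0.0067512 = 0.0424512 m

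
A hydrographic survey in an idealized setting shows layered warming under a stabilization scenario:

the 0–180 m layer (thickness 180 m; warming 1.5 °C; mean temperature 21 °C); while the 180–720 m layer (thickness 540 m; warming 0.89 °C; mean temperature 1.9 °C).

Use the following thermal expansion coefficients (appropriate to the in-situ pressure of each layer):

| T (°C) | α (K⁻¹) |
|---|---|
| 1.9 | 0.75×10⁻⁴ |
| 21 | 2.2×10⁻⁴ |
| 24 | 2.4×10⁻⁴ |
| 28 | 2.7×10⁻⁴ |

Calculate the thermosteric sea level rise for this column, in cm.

Δh ≈ 9.54 cm

Layer 1 at 21 °C → α = 2.2×10⁻⁴ K⁻¹
Layer 2 at 1.9 °C → α = 0.75×10⁻⁴ K⁻¹
Layer 1: 1.5 × 2.2×10⁻⁴ × 180 = 0.05940 m
180–720 m: 0.75×10⁻⁴ × 0.89 × 540 = 0.036045 m
Δh = 0.05940 + 0.036045 = 0.095445 m ≈ 9.54 cm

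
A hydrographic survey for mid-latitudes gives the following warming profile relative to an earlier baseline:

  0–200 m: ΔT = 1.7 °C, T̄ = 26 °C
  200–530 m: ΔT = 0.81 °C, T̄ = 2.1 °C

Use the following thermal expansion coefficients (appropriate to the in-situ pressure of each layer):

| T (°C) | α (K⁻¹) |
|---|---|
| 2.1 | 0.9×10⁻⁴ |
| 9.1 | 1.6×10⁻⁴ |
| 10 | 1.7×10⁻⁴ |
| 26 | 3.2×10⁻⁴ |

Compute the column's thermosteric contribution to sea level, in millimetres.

Δh = 130 mm

Layer 1 at 26 °C → α = 3.2×10⁻⁴ K⁻¹
Layer 2 at 2.1 °C → α = 0.9×10⁻⁴ K⁻¹
Layer 1: 3.2×10⁻⁴ × 200 × 1.7 = 0.10880 m
330 × 0.9×10⁻⁴ × 0.81 = 0.024057 m
Δh = 0.10880 + 0.024057 = 0.132857 m ≈ 130 mm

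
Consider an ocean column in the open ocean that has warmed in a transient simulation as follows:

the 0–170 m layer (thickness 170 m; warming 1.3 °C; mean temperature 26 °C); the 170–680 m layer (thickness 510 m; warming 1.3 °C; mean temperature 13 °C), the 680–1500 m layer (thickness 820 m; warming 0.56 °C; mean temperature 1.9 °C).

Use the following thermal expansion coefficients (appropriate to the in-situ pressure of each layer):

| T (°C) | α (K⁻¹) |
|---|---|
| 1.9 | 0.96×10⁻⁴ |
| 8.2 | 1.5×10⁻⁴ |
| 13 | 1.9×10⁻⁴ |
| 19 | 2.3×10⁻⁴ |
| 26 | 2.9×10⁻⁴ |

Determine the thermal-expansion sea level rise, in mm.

Layer 1 at 26 °C → α = 2.9×10⁻⁴ K⁻¹
Layer 2 at 13 °C → α = 1.9×10⁻⁴ K⁻¹
Layer 3 at 1.9 °C → α = 0.96×10⁻⁴ K⁻¹
0–170 m: 2.9×10⁻⁴ × 170 × 1.3 = 0.06409 m
170–680 m: 1.9×10⁻⁴ × 1.3 × 510 = 0.12597 m
0.96×10⁻⁴ × 820 × 0.56 = 0.0440832 m
Δh = 0.06409 + 0.12597 + 0.0440832 = 0.2341432 m

about 234 mm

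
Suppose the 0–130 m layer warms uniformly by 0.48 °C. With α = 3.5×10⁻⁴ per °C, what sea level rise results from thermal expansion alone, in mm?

Δh = αΔT·H = 3.5×10⁻⁴ × 0.48 × 130 = 0.02184 m

21.8 mm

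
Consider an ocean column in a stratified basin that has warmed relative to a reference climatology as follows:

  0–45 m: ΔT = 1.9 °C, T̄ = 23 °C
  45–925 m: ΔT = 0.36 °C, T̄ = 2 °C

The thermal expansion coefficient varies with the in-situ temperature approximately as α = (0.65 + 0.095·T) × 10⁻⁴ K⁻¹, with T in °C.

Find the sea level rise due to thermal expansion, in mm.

Layer 1: α = (0.65 + 0.095×23)×10⁻⁴ = 2.835×10⁻⁴ K⁻¹
Layer 2: α = (0.65 + 0.095×2)×10⁻⁴ = 0.84×10⁻⁴ K⁻¹
0–45 m: 2.835×10⁻⁴ × 1.9 × 45 = 0.02423925 m
45–925 m: 880 × 0.84×10⁻⁴ × 0.36 = 0.0266112 m
Δh = 0.02423925 + 0.0266112 = 0.05085045 m ≈ 50.9 mm

Δh ≈ 50.9 mm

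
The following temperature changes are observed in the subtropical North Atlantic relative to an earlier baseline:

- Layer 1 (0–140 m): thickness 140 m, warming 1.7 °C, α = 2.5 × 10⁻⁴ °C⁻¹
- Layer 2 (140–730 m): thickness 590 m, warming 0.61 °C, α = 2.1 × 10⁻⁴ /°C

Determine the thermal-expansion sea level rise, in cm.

Layer 1: 2.5×10⁻⁴ × 140 × 1.7 = 0.05950 m
590 × 2.1×10⁻⁴ × 0.61 = 0.075579 m
Δh = 0.05950 + 0.075579 = 0.135079 m

Δh = 14 cm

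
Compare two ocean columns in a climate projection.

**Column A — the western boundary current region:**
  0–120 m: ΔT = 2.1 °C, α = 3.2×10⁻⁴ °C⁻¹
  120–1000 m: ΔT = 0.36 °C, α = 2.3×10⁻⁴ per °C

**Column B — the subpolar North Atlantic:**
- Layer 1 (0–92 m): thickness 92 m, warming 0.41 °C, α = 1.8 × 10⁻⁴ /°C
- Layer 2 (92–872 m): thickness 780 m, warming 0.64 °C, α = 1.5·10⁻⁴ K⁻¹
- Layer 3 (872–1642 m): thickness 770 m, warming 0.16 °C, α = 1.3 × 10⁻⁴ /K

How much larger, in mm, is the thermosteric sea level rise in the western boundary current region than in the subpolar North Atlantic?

A Layer 1: 3.2×10⁻⁴ × 2.1 × 120 = 0.08064 m
A 120–1000 m: 880 × 2.3×10⁻⁴ × 0.36 = 0.072864 m
A total: 0.153504 m
B Layer 1: 92 × 0.41 × 1.8×10⁻⁴ = 0.0067896 m
B 1.5×10⁻⁴ × 0.64 × 780 = 0.07488 m
B Layer 3: 770 × 0.16 × 1.3×10⁻⁴ = 0.016016 m
B total: 0.0976856 m
Difference: 0.153504 − 0.0976856 = 0.0558184 m

56 mm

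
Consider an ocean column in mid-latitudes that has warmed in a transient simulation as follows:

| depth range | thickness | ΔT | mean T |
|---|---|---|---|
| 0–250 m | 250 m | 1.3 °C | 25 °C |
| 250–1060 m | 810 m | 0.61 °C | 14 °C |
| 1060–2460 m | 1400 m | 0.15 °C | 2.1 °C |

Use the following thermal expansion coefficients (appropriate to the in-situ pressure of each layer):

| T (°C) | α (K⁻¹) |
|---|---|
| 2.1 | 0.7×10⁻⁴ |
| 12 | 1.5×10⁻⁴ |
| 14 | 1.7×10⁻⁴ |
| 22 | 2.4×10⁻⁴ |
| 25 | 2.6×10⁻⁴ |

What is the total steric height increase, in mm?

Δh ≈ 183 mm

Layer 1 at 25 °C → α = 2.6×10⁻⁴ K⁻¹
Layer 2 at 14 °C → α = 1.7×10⁻⁴ K⁻¹
Layer 3 at 2.1 °C → α = 0.7×10⁻⁴ K⁻¹
0–250 m: 2.6×10⁻⁴ × 1.3 × 250 = 0.08450 m
Layer 2: 810 × 0.61 × 1.7×10⁻⁴ = 0.083997 m
Layer 3: 0.15 × 1400 × 0.7×10⁻⁴ = 0.01470 m
Δh = 0.08450 + 0.083997 + 0.01470 = 0.183197 m ≈ 183 mm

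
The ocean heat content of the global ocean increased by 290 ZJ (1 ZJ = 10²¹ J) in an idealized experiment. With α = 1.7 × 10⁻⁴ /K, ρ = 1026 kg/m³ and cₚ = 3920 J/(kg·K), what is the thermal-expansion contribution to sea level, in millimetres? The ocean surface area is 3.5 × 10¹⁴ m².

Per unit area: Q = 290×10²¹ / (3.5×10¹⁴) ≈ 8.286×10⁸ J/m²
Δh = αQ/(ρcₚ) = 1.7×10⁻⁴ × 8.286×10⁸ / (1026 × 3920) ≈ 0.035024 m

Δh ≈ 35 mm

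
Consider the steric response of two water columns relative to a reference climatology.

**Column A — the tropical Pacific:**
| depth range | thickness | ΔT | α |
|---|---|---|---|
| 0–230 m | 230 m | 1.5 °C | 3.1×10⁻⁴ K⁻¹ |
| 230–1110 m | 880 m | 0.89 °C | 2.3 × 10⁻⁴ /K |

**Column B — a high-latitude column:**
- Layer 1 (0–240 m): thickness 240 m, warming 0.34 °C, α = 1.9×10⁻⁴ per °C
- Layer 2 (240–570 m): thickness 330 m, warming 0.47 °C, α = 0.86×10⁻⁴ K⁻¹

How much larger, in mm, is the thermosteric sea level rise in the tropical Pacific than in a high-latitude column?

A Layer 1: 3.1×10⁻⁴ × 1.5 × 230 = 0.10695 m
A 230–1110 m: 2.3×10⁻⁴ × 880 × 0.89 = 0.180136 m
A total: 0.287086 m
B Layer 1: 1.9×10⁻⁴ × 0.34 × 240 = 0.015504 m
B 240–570 m: 0.86×10⁻⁴ × 0.47 × 330 = 0.0133386 m
B total: 0.0288426 m
Difference: 0.287086 − 0.0288426 = 0.2582434 m

258 mm larger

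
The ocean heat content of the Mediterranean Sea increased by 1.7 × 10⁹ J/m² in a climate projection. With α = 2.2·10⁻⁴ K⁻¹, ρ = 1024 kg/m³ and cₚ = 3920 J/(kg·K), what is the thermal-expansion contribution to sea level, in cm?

Δh = αQ/(ρcₚ) = 2.2×10⁻⁴ × 1.7×10⁹ / (1024 × 3920) ≈ 0.093172 m

Δh ≈ 9.32 cm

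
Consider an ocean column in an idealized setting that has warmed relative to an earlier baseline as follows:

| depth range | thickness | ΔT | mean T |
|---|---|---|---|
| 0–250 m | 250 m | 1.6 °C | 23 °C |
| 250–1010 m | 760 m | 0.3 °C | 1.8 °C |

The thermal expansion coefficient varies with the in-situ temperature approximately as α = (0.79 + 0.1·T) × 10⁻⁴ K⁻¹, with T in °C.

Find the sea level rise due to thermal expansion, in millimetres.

Layer 1: α = (0.79 + 0.1×23)×10⁻⁴ = 3.09×10⁻⁴ K⁻¹
Layer 2: α = (0.79 + 0.1×1.8)×10⁻⁴ = 0.97×10⁻⁴ K⁻¹
250 × 3.09×10⁻⁴ × 1.6 = 0.12360 m
250–1010 m: 0.3 × 760 × 0.97×10⁻⁴ = 0.022116 m
Δh = 0.12360 + 0.022116 = 0.145716 m

Δh ≈ 146 mm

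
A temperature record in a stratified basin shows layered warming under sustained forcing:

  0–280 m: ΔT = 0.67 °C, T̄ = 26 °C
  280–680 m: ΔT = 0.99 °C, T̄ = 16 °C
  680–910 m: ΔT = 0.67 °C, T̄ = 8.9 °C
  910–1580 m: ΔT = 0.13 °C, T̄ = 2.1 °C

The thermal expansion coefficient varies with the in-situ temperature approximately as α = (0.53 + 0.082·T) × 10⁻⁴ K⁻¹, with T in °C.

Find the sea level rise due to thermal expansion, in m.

about 0.15 m

Layer 1: α = (0.53 + 0.082×26)×10⁻⁴ = 2.662×10⁻⁴ K⁻¹
Layer 2: α = (0.53 + 0.082×16)×10⁻⁴ = 1.842×10⁻⁴ K⁻¹
Layer 3: α = (0.53 + 0.082×8.9)×10⁻⁴ = 1.2598×10⁻⁴ K⁻¹
Layer 4: α = (0.53 + 0.082×2.1)×10⁻⁴ = 0.7022×10⁻⁴ K⁻¹
Layer 1: 0.67 × 280 × 2.662×10⁻⁴ = 0.04993912 m
280–680 m: 1.842×10⁻⁴ × 0.99 × 400 = 0.0729432 m
Layer 3: 230 × 0.67 × 1.2598×10⁻⁴ = 0.019413518 m
910–1580 m: 670 × 0.7022×10⁻⁴ × 0.13 = 0.006116162 m
Δh = 0.04993912 + 0.0729432 + 0.019413518 + 0.006116162 = 0.148412 m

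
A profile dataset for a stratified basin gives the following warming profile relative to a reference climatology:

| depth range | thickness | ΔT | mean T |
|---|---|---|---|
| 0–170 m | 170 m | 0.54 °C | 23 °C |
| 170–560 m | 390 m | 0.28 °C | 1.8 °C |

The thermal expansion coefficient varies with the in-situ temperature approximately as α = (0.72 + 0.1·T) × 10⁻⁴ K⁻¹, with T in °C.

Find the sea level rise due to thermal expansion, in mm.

37.6 mm of thermosteric rise

Layer 1: α = (0.72 + 0.1×23)×10⁻⁴ = 3.02×10⁻⁴ K⁻¹
Layer 2: α = (0.72 + 0.1×1.8)×10⁻⁴ = 0.9×10⁻⁴ K⁻¹
Layer 1: 170 × 3.02×10⁻⁴ × 0.54 = 0.0277236 m
0.28 × 0.9×10⁻⁴ × 390 = 0.009828 m
Δh = 0.0277236 + 0.009828 = 0.0375516 m ≈ 37.6 mm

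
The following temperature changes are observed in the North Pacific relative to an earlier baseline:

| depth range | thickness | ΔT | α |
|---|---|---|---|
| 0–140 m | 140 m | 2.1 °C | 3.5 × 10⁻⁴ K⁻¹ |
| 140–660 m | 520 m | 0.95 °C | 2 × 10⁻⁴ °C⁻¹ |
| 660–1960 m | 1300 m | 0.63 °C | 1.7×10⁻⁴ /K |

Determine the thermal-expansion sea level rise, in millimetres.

341 mm of thermosteric rise

3.5×10⁻⁴ × 2.1 × 140 = 0.10290 m
Layer 2: 2×10⁻⁴ × 520 × 0.95 = 0.09880 m
Layer 3: 1300 × 1.7×10⁻⁴ × 0.63 = 0.13923 m
Δh = 0.10290 + 0.09880 + 0.13923 = 0.34093 m ≈ 341 mm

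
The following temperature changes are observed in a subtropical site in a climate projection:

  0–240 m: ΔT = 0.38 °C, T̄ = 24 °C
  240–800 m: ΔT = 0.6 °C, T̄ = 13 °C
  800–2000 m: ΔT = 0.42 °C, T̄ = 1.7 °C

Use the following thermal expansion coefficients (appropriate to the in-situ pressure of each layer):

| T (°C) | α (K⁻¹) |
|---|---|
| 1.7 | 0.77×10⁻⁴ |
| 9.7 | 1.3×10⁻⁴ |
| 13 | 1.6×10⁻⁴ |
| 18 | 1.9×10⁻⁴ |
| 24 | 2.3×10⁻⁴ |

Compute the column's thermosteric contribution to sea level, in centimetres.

11.4 cm of thermosteric rise

Layer 1 at 24 °C → α = 2.3×10⁻⁴ K⁻¹
Layer 2 at 13 °C → α = 1.6×10⁻⁴ K⁻¹
Layer 3 at 1.7 °C → α = 0.77×10⁻⁴ K⁻¹
0–240 m: 2.3×10⁻⁴ × 0.38 × 240 = 0.020976 m
Layer 2: 1.6×10⁻⁴ × 0.6 × 560 = 0.05376 m
800–2000 m: 1200 × 0.77×10⁻⁴ × 0.42 = 0.038808 m
Δh = 0.020976 + 0.05376 + 0.038808 = 0.113544 m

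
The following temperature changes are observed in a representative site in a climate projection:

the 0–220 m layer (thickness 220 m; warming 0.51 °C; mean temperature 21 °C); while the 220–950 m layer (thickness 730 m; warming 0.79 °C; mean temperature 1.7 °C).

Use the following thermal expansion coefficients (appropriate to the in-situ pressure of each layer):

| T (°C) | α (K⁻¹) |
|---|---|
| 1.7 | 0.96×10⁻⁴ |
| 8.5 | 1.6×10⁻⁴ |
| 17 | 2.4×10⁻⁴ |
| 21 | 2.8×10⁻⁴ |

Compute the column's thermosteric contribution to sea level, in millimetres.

Layer 1 at 21 °C → α = 2.8×10⁻⁴ K⁻¹
Layer 2 at 1.7 °C → α = 0.96×10⁻⁴ K⁻¹
220 × 2.8×10⁻⁴ × 0.51 = 0.031416 m
730 × 0.96×10⁻⁴ × 0.79 = 0.0553632 m
Δh = 0.031416 + 0.0553632 = 0.0867792 m ≈ 87 mm

87 mm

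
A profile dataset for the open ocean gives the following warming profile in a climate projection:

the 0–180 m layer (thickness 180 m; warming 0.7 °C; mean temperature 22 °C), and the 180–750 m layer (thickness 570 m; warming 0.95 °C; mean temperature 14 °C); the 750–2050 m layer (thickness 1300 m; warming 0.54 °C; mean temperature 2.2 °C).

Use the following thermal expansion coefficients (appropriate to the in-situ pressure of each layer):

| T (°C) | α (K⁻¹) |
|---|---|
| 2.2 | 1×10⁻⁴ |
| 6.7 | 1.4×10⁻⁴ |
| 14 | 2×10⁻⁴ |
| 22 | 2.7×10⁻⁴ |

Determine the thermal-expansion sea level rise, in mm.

about 213 mm

Layer 1 at 22 °C → α = 2.7×10⁻⁴ K⁻¹
Layer 2 at 14 °C → α = 2×10⁻⁴ K⁻¹
Layer 3 at 2.2 °C → α = 1×10⁻⁴ K⁻¹
0–180 m: 0.7 × 2.7×10⁻⁴ × 180 = 0.03402 m
180–750 m: 570 × 0.95 × 2×10⁻⁴ = 0.10830 m
750–2050 m: 1×10⁻⁴ × 1300 × 0.54 = 0.07020 m
Δh = 0.03402 + 0.10830 + 0.07020 = 0.21252 m ≈ 213 mm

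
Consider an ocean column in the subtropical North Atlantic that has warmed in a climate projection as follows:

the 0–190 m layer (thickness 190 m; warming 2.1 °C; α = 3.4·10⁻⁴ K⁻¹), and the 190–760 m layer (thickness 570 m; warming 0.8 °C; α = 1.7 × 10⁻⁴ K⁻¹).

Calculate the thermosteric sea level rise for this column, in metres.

Δh ≈ 0.213 m

0–190 m: 2.1 × 190 × 3.4×10⁻⁴ = 0.13566 m
190–760 m: 1.7×10⁻⁴ × 0.8 × 570 = 0.07752 m
Δh = 0.13566 + 0.07752 = 0.21318 m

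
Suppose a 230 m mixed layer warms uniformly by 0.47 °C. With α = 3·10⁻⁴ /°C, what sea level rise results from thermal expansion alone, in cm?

Δh = 3.24 cm

Δh = αΔT·H = 3×10⁻⁴ × 0.47 × 230 = 0.03243 m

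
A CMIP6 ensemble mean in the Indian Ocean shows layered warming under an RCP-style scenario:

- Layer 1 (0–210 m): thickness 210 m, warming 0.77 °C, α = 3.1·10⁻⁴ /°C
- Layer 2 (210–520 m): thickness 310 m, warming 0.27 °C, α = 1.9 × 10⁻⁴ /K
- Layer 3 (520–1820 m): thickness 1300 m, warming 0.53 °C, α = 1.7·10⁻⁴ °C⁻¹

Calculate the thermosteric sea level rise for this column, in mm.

Δh = 183 mm

0–210 m: 210 × 3.1×10⁻⁴ × 0.77 = 0.050127 m
210–520 m: 0.27 × 1.9×10⁻⁴ × 310 = 0.015903 m
1300 × 0.53 × 1.7×10⁻⁴ = 0.11713 m
Δh = 0.050127 + 0.015903 + 0.11713 = 0.18316 m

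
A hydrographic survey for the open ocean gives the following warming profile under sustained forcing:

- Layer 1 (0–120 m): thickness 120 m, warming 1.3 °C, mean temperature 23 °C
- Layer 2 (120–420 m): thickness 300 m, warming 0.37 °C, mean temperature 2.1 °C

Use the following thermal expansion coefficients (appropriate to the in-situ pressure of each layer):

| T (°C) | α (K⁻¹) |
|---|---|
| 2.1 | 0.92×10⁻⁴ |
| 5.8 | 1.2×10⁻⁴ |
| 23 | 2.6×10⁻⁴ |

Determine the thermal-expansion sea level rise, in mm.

Layer 1 at 23 °C → α = 2.6×10⁻⁴ K⁻¹
Layer 2 at 2.1 °C → α = 0.92×10⁻⁴ K⁻¹
Layer 1: 2.6×10⁻⁴ × 120 × 1.3 = 0.04056 m
Layer 2: 300 × 0.37 × 0.92×10⁻⁴ = 0.010212 m
Δh = 0.04056 + 0.010212 = 0.050772 m

Δh = 50.8 mm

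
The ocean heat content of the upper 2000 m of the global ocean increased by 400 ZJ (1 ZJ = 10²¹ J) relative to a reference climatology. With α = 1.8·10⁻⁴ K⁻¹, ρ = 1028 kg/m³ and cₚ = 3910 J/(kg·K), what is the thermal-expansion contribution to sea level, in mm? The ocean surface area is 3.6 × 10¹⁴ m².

Δh = 49.8 mm

Per unit area: Q = 400×10²¹ / (3.6×10¹⁴) ≈ 1.111×10⁹ J/m²
Δh = αQ/(ρcₚ) = 1.8×10⁻⁴ × 1.111×10⁹ / (1028 × 3910) ≈ 0.049753 m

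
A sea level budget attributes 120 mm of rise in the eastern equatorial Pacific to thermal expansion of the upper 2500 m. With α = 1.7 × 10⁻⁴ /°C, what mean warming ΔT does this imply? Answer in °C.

ΔT = Δh/(αH) = 0.12 / (1.7×10⁻⁴ × 2500) ≈ 0.2824 °C

ΔT ≈ 0.282 °C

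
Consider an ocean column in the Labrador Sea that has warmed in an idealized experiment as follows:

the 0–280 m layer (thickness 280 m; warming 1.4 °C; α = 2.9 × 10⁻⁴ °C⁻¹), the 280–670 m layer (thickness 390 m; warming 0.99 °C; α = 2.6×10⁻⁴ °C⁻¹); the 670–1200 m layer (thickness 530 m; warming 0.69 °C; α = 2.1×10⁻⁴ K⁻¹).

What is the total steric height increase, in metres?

Layer 1: 280 × 1.4 × 2.9×10⁻⁴ = 0.11368 m
280–670 m: 0.99 × 390 × 2.6×10⁻⁴ = 0.100386 m
670–1200 m: 2.1×10⁻⁴ × 0.69 × 530 = 0.076797 m
Δh = 0.11368 + 0.100386 + 0.076797 = 0.290863 m ≈ 0.291 m

about 0.291 m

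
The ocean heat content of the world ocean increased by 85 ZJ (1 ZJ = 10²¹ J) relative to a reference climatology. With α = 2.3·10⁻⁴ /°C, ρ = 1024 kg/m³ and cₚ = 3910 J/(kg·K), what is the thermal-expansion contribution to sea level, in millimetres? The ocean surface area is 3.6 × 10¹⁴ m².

Per unit area: Q = 85×10²¹ / (3.6×10¹⁴) ≈ 2.361×10⁸ J/m²
Δh = αQ/(ρcₚ) = 2.3×10⁻⁴ × 2.361×10⁸ / (1024 × 3910) ≈ 0.013563 m

13.6 mm of thermosteric rise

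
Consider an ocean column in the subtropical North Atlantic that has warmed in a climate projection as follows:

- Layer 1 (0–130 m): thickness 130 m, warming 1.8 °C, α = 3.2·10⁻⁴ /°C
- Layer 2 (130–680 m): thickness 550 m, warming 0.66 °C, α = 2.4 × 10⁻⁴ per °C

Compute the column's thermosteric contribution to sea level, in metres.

about 0.162 m

Layer 1: 1.8 × 130 × 3.2×10⁻⁴ = 0.07488 m
130–680 m: 2.4×10⁻⁴ × 550 × 0.66 = 0.08712 m
Δh = 0.07488 + 0.08712 = 0.16200 m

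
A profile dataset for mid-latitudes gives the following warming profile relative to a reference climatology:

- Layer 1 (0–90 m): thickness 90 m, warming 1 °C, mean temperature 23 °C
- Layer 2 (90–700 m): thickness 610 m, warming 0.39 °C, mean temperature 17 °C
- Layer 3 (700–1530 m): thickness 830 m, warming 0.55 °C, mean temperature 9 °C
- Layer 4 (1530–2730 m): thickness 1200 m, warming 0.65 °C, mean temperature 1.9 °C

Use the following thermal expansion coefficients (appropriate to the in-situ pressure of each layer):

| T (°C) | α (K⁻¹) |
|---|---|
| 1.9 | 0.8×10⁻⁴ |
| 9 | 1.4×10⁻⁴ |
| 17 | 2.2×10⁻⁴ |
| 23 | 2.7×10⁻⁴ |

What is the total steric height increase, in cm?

about 20.3 cm

Layer 1 at 23 °C → α = 2.7×10⁻⁴ K⁻¹
Layer 2 at 17 °C → α = 2.2×10⁻⁴ K⁻¹
Layer 3 at 9 °C → α = 1.4×10⁻⁴ K⁻¹
Layer 4 at 1.9 °C → α = 0.8×10⁻⁴ K⁻¹
Layer 1: 1 × 2.7×10⁻⁴ × 90 = 0.02430 m
610 × 0.39 × 2.2×10⁻⁴ = 0.052338 m
700–1530 m: 1.4×10⁻⁴ × 830 × 0.55 = 0.06391 m
1530–2730 m: 1200 × 0.8×10⁻⁴ × 0.65 = 0.06240 m
Δh = 0.02430 + 0.052338 + 0.06391 + 0.06240 = 0.202948 m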